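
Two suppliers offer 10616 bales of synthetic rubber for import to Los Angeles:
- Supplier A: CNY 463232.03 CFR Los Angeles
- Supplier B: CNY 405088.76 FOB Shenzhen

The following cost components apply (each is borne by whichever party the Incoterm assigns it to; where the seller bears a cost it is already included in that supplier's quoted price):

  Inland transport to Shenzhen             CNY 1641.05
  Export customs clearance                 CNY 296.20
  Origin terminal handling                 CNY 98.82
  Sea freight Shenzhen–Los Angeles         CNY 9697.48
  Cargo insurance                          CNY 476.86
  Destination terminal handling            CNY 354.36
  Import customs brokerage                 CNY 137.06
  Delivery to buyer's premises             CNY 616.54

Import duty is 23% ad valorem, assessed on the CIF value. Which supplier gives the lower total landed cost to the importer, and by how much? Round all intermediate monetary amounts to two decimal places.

Supplier A (CFR):
CIF value = CFR price + insurance = 463232.03 + 476.86 = 463708.89
Import duty = 463708.89 × 23% = 106653.04
Buyer bears (A): 476.86 + 354.36 + 137.06 + 616.54 = 1584.82
Landed cost (A) = invoice 463232.03 + 1584.82 + duty 106653.04 = 571469.89
Supplier B (FOB):
CIF value = FOB price + freight + insurance = 405088.76 + 9697.48 + 476.86 = 415263.10
Import duty = 415263.10 × 23% = 95510.51
Buyer bears (B): 9697.48 + 476.86 + 354.36 + 137.06 + 616.54 = 11282.30
Landed cost (B) = invoice 405088.76 + 11282.30 + duty 95510.51 = 511881.57
Difference = |571469.89 − 511881.57| = 59588.32

Supplier B is cheaper by CNY 59588.32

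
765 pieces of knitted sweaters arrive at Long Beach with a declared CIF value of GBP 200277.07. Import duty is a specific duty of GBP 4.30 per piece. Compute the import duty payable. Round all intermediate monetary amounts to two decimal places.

Import duty = 765 × 4.30 = 3289.50

Import duty: GBP 3289.50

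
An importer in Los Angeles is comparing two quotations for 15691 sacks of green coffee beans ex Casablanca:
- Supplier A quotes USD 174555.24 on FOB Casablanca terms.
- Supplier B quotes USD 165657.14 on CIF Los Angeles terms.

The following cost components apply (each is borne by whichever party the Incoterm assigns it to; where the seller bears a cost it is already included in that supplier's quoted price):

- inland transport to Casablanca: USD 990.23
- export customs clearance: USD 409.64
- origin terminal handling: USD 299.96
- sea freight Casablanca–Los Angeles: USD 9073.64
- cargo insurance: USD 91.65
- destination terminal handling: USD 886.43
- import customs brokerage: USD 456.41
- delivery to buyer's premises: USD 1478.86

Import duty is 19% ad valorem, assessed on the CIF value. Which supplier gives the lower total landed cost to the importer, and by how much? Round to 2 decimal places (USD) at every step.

Supplier B is cheaper by USD 21495.43

Supplier A (FOB):
CIF value = FOB price + freight + insurance = 174555.24 + 9073.64 + 91.65 = 183720.53
Import duty = 183720.53 × 19% = 34906.90
Buyer bears (A): 9073.64 + 91.65 + 886.43 + 456.41 + 1478.86 = 11986.99
Landed cost (A) = invoice 174555.24 + 11986.99 + duty 34906.90 = 221449.13
Supplier B (CIF):
The CIF price already equals the CIF value: 165657.14
Import duty = 165657.14 × 19% = 31474.86
Buyer bears (B): 886.43 + 456.41 + 1478.86 = 2821.70
Landed cost (B) = invoice 165657.14 + 2821.70 + duty 31474.86 = 199953.70
Difference = |221449.13 − 199953.70| = 21495.43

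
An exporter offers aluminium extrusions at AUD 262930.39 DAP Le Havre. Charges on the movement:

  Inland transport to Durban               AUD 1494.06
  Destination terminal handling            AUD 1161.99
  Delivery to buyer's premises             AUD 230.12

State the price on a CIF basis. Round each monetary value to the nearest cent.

Not relevant to the conversion: inland to port — on the seller under both DAP and CIF; already in the DAP price and stays in the CIF price.
From DAP to CIF, the seller no longer bears: destination terminal, delivery.
CIF price = 262930.39 − 1161.99 − 230.12 = 261538.28

CIF price: AUD 261538.28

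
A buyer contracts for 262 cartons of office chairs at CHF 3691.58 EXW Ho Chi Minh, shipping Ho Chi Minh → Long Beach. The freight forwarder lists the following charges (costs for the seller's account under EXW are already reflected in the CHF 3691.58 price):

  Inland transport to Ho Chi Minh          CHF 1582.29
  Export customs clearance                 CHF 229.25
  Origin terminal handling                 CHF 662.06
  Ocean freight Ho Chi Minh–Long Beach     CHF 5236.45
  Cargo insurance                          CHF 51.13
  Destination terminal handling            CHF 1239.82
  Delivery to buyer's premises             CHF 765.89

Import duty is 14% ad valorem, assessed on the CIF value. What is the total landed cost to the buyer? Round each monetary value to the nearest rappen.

EXW: the seller makes goods available at their premises; the buyer bears all onward costs.
CIF value = EXW price + inland to port + export clearance + origin terminal + freight + insurance = 3691.58 + 1582.29 + 229.25 + 662.06 + 5236.45 + 51.13 = 11452.76
Import duty = 11452.76 × 14% = 1603.39
Buyer bears: inland to port 1582.29 + export clearance 229.25 + origin terminal 662.06 + freight 5236.45 + insurance 51.13 + destination terminal 1239.82 + delivery 765.89 + duty 1603.39 = 11370.28
Landed cost = invoice 3691.58 + 11370.28 = 15061.86

Total landed cost: CHF 15061.86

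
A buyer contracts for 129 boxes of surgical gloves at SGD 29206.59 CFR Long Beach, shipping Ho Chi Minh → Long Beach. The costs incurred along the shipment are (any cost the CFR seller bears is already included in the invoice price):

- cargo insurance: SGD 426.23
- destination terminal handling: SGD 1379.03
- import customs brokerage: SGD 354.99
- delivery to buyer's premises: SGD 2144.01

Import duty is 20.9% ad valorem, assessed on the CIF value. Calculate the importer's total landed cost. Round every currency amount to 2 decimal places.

Total landed cost: SGD 39704.11

CFR: the seller pays costs through ocean freight to the destination port, but not insurance.
CIF value = CFR price + insurance = 29206.59 + 426.23 = 29632.82
Import duty = 29632.82 × 20.9% = 6193.26
Buyer bears: insurance 426.23 + destination terminal 1379.03 + brokerage 354.99 + delivery 2144.01 + duty 6193.26 = 10497.52
Landed cost = invoice 29206.59 + 10497.52 = 39704.11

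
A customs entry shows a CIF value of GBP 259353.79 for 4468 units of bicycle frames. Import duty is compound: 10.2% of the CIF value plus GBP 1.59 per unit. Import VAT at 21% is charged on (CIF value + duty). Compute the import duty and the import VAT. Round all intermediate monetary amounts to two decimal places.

Ad valorem component: 259353.79 × 10.2% = 26454.09
Specific component: 4468 × 1.59 = 7104.12
Import duty = 26454.09 + 7104.12 = 33558.21
VAT base = CIF + duty = 259353.79 + 33558.21 = 292912.00
Import VAT = 292912.00 × 21% = 61511.52

Import duty: GBP 33558.21; import VAT: GBP 61511.52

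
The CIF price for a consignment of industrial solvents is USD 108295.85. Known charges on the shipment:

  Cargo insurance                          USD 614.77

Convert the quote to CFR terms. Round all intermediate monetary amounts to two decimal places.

CFR price: USD 107681.08

From CIF to CFR, the seller no longer bears: insurance.
CFR price = 108295.85 − 614.77 = 107681.08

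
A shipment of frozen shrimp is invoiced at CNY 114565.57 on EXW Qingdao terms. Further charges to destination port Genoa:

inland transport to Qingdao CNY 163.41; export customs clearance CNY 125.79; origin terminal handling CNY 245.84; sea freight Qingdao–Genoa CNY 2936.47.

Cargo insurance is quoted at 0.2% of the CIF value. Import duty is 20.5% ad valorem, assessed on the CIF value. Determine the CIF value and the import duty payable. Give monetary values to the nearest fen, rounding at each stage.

CIF value: CNY 118273.63; import duty: CNY 24246.09

Let C be the CIF value. C = EXW price + pre-shipment costs + freight + 0.2% × C
C − 0.2% × C = 114565.57 + 163.41 + 125.79 + 245.84 + 2936.47
0.998 × C = 118037.08
C = 118037.08 / 0.998 = 118273.63
Insurance premium = 0.2% × 118273.63 = 236.55
Import duty = 118273.63 × 20.5% = 24246.09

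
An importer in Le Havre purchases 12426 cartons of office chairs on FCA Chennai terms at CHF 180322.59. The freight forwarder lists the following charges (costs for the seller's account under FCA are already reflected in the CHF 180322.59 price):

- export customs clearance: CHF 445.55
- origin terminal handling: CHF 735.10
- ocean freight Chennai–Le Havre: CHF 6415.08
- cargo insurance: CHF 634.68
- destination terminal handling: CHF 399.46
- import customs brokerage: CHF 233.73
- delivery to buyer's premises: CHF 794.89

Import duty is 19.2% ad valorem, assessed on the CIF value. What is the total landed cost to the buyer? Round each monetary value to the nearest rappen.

FCA: the seller delivers export-cleared goods to the carrier; the buyer bears costs from that point.
Already in the invoice (seller's account under FCA): export clearance — exclude.
CIF value = FCA price + origin terminal + freight + insurance = 180322.59 + 735.10 + 6415.08 + 634.68 = 188107.45
Import duty = 188107.45 × 19.2% = 36116.63
Buyer bears: origin terminal 735.10 + freight 6415.08 + insurance 634.68 + destination terminal 399.46 + brokerage 233.73 + delivery 794.89 + duty 36116.63 = 45329.57
Landed cost = invoice 180322.59 + 45329.57 = 225652.16

Total landed cost: CHF 225652.16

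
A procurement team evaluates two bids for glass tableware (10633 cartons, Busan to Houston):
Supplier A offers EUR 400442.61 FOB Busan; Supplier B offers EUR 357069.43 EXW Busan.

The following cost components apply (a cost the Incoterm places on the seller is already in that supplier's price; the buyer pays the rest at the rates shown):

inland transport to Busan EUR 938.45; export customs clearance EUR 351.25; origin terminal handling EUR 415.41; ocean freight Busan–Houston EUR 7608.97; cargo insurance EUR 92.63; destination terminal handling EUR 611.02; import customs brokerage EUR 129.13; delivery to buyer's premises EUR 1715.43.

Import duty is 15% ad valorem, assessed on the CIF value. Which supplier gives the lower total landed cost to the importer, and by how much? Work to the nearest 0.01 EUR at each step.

Supplier A (FOB):
CIF value = FOB price + freight + insurance = 400442.61 + 7608.97 + 92.63 = 408144.21
Import duty = 408144.21 × 15% = 61221.63
Buyer bears (A): 7608.97 + 92.63 + 611.02 + 129.13 + 1715.43 = 10157.18
Landed cost (A) = invoice 400442.61 + 10157.18 + duty 61221.63 = 471821.42
Supplier B (EXW):
CIF value = EXW price + inland to port + export clearance + origin terminal + freight + insurance = 357069.43 + 938.45 + 351.25 + 415.41 + 7608.97 + 92.63 = 366476.14
Import duty = 366476.14 × 15% = 54971.42
Buyer bears (B): 938.45 + 351.25 + 415.41 + 7608.97 + 92.63 + 611.02 + 129.13 + 1715.43 = 11862.29
Landed cost (B) = invoice 357069.43 + 11862.29 + duty 54971.42 = 423903.14
Difference = |471821.42 − 423903.14| = 47918.28

Supplier B is cheaper by EUR 47918.28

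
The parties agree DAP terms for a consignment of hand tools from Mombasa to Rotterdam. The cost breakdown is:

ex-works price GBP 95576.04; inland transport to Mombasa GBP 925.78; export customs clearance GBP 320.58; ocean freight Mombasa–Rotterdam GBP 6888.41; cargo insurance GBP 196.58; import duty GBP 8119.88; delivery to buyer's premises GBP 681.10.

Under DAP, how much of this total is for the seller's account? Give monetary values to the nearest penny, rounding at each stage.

DAP: the seller bears all costs to the named destination except import duty and clearance.
Seller's account: goods 95576.04 + inland to port 925.78 + export clearance 320.58 + freight 6888.41 + insurance 196.58 + delivery 681.10 = 104588.49
Buyer's account: duty 8119.88 = 8119.88

Seller's account: GBP 104588.49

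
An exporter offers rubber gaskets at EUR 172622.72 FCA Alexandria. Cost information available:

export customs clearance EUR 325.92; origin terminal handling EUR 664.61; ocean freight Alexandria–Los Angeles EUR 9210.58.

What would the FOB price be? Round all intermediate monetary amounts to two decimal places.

Not relevant to the conversion: export clearance — on the seller under both FCA and FOB; already in the FCA price and stays in the FOB price. freight — on the buyer under both terms; not part of either seller's price.
From FCA to FOB, the seller additionally bears: origin terminal.
FOB price = 172622.72 + 664.61 = 173287.33

FOB price: EUR 173287.33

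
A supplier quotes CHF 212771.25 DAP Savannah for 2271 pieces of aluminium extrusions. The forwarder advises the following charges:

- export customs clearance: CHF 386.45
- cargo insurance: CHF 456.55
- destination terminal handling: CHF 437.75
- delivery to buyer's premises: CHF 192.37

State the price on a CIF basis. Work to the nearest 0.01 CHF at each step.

CIF price: CHF 212141.13

Not relevant to the conversion: insurance, export clearance — on the seller under both DAP and CIF; already in the DAP price and stays in the CIF price.
From DAP to CIF, the seller no longer bears: destination terminal, delivery.
CIF price = 212771.25 − 437.75 − 192.37 = 212141.13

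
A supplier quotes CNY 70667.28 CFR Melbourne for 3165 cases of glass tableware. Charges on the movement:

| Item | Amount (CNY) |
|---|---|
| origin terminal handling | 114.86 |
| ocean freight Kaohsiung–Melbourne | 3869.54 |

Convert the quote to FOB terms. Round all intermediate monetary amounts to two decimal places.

FOB price: CNY 66797.74

Not relevant to the conversion: origin terminal — on the seller under both CFR and FOB; already in the CFR price and stays in the FOB price.
From CFR to FOB, the seller no longer bears: freight.
FOB price = 70667.28 − 3869.54 = 66797.74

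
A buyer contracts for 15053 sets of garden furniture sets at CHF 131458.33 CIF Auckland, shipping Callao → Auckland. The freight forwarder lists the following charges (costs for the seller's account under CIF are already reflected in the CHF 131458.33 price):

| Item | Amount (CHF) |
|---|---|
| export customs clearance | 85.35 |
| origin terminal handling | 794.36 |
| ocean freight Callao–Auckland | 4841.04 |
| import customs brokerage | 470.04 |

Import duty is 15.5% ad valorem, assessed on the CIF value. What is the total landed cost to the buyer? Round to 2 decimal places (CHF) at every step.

CIF: the seller pays costs through ocean freight and marine insurance to the destination port.
Already in the invoice (seller's account under CIF): export clearance, origin terminal, freight — exclude.
The CIF price already equals the CIF value: 131458.33
Import duty = 131458.33 × 15.5% = 20376.04
Buyer bears: brokerage 470.04 + duty 20376.04 = 20846.08
Landed cost = invoice 131458.33 + 20846.08 = 152304.41

Total landed cost: CHF 152304.41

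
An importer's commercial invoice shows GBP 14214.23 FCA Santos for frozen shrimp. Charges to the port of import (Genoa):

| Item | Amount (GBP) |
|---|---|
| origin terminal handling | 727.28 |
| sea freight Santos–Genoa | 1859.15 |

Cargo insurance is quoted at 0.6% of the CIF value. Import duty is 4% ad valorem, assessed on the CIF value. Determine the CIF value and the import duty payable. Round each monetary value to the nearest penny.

CIF value: GBP 16902.07; import duty: GBP 676.08

Let C be the CIF value. C = FCA price + pre-shipment costs + freight + 0.6% × C
C − 0.6% × C = 14214.23 + 727.28 + 1859.15
0.994 × C = 16800.66
C = 16800.66 / 0.994 = 16902.07
Insurance premium = 0.6% × 16902.07 = 101.41
Import duty = 16902.07 × 4% = 676.08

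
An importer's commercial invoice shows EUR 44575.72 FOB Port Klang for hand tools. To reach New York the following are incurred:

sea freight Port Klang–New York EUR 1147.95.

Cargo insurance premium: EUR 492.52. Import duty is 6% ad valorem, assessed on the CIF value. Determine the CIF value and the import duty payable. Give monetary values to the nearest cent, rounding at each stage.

CIF value: EUR 46216.19; import duty: EUR 2772.97

CIF = FOB price + freight + insurance
CIF = 44575.72 + 1147.95 + 492.52 = 46216.19
Import duty = 46216.19 × 6% = 2772.97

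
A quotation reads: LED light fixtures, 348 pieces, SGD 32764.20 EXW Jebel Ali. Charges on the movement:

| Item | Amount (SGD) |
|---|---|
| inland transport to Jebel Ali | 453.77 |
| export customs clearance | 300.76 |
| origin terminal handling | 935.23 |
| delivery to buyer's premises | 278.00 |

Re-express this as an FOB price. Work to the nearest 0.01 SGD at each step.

FOB price: SGD 34453.96

Not relevant to the conversion: delivery — on the buyer under both terms; not part of either seller's price.
From EXW to FOB, the seller additionally bears: inland to port, export clearance, origin terminal.
FOB price = 32764.20 + 453.77 + 300.76 + 935.23 = 34453.96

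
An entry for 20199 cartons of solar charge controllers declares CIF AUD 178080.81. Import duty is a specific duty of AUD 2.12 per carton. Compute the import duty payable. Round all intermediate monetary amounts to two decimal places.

Import duty: AUD 42821.88

Import duty = 20199 × 2.12 = 42821.88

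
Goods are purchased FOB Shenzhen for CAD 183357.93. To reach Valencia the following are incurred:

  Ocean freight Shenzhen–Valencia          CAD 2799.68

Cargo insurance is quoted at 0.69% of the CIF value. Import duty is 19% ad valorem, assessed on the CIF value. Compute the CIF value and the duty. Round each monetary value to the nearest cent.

CIF value: CAD 187451.02; import duty: CAD 35615.69

Let C be the CIF value. C = FOB price + freight + 0.69% × C
C − 0.69% × C = 183357.93 + 2799.68
0.9931 × C = 186157.61
C = 186157.61 / 0.9931 = 187451.02
Insurance premium = 0.69% × 187451.02 = 1293.41
Import duty = 187451.02 × 19% = 35615.69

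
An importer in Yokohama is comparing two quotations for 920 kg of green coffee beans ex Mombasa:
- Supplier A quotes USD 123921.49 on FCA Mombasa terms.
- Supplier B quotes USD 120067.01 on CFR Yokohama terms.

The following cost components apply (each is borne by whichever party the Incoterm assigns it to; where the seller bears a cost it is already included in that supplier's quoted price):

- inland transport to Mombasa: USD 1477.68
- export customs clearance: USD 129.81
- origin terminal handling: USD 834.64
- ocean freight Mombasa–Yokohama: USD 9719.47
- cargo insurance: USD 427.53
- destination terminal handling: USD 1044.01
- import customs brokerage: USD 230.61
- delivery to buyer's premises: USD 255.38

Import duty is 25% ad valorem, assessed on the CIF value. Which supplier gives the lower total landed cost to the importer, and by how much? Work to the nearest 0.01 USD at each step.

Supplier B is cheaper by USD 18010.73

Supplier A (FCA):
CIF value = FCA price + origin terminal + freight + insurance = 123921.49 + 834.64 + 9719.47 + 427.53 = 134903.13
Import duty = 134903.13 × 25% = 33725.78
Buyer bears (A): 834.64 + 9719.47 + 427.53 + 1044.01 + 230.61 + 255.38 = 12511.64
Landed cost (A) = invoice 123921.49 + 12511.64 + duty 33725.78 = 170158.91
Supplier B (CFR):
CIF value = CFR price + insurance = 120067.01 + 427.53 = 120494.54
Import duty = 120494.54 × 25% = 30123.64
Buyer bears (B): 427.53 + 1044.01 + 230.61 + 255.38 = 1957.53
Landed cost (B) = invoice 120067.01 + 1957.53 + duty 30123.64 = 152148.18
Difference = |170158.91 − 152148.18| = 18010.73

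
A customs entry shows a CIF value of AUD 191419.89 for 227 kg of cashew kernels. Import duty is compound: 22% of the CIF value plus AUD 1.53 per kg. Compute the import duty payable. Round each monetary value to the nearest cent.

Ad valorem component: 191419.89 × 22% = 42112.38
Specific component: 227 × 1.53 = 347.31
Import duty = 42112.38 + 347.31 = 42459.69

Import duty: AUD 42459.69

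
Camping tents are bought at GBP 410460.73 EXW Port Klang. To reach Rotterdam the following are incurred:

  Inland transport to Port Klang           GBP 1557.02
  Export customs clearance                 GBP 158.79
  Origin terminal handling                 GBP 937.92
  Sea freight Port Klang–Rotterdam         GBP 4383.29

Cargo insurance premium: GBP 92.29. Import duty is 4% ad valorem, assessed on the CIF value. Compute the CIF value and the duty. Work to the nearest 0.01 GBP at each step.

CIF = EXW price + pre-shipment costs + freight + insurance
CIF = 410460.73 + 1557.02 + 158.79 + 937.92 + 4383.29 + 92.29 = 417590.04
Import duty = 417590.04 × 4% = 16703.60

CIF value: GBP 417590.04; import duty: GBP 16703.60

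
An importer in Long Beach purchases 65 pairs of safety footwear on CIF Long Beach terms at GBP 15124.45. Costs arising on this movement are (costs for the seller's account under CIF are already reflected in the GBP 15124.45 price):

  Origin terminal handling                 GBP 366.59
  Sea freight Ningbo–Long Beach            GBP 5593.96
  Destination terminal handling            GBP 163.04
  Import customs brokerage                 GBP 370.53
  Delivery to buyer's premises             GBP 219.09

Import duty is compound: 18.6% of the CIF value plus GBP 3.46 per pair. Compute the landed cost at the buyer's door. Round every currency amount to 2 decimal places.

CIF: the seller pays costs through ocean freight and marine insurance to the destination port.
Already in the invoice (seller's account under CIF): origin terminal, freight — exclude.
The CIF price already equals the CIF value: 15124.45
Ad valorem component: 15124.45 × 18.6% = 2813.15
Specific component: 65 × 3.46 = 224.90
Import duty = 2813.15 + 224.90 = 3038.05
Buyer bears: destination terminal 163.04 + brokerage 370.53 + delivery 219.09 + duty 3038.05 = 3790.71
Landed cost = invoice 15124.45 + 3790.71 = 18915.16

Total landed cost: GBP 18915.16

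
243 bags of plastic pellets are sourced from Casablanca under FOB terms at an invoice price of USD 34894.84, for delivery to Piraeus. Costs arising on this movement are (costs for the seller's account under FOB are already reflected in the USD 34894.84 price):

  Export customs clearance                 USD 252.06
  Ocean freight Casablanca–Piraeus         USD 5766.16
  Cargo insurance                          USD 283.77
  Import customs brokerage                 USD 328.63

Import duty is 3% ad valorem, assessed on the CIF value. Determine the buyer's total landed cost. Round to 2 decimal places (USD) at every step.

Total landed cost: USD 42501.74

FOB: the seller bears costs until goods are on board at the origin port; the buyer bears freight, insurance and all costs thereafter.
Already in the invoice (seller's account under FOB): export clearance — exclude.
CIF value = FOB price + freight + insurance = 34894.84 + 5766.16 + 283.77 = 40944.77
Import duty = 40944.77 × 3% = 1228.34
Buyer bears: freight 5766.16 + insurance 283.77 + brokerage 328.63 + duty 1228.34 = 7606.90
Landed cost = invoice 34894.84 + 7606.90 = 42501.74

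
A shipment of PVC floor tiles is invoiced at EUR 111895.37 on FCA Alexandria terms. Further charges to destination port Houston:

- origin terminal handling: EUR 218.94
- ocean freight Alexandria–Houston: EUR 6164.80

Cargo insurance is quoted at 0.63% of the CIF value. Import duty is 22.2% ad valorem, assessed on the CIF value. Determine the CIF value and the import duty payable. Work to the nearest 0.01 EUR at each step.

Let C be the CIF value. C = FCA price + pre-shipment costs + freight + 0.63% × C
C − 0.63% × C = 111895.37 + 218.94 + 6164.80
0.9937 × C = 118279.11
C = 118279.11 / 0.9937 = 119028.99
Insurance premium = 0.63% × 119028.99 = 749.88
Import duty = 119028.99 × 22.2% = 26424.44

CIF value: EUR 119028.99; import duty: EUR 26424.44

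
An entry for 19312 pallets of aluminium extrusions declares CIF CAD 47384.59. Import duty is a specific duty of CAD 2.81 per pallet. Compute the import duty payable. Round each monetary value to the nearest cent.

Import duty = 19312 × 2.81 = 54266.72

Import duty: CAD 54266.72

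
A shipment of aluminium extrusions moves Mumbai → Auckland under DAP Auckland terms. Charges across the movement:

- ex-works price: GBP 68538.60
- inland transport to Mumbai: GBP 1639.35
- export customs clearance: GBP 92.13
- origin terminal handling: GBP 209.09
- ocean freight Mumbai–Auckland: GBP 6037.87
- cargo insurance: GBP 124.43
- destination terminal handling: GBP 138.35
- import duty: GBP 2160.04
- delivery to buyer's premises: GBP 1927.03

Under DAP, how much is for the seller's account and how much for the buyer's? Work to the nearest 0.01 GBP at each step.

Seller: GBP 78706.85; buyer: GBP 2160.04

DAP: the seller bears all costs to the named destination except import duty and clearance.
Seller's account: goods 68538.60 + inland to port 1639.35 + export clearance 92.13 + origin terminal 209.09 + freight 6037.87 + insurance 124.43 + destination terminal 138.35 + delivery 1927.03 = 78706.85
Buyer's account: duty 2160.04 = 2160.04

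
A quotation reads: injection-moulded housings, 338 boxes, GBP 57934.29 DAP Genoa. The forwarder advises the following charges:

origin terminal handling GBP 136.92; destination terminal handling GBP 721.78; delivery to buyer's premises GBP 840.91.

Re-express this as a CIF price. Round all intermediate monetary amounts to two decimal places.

CIF price: GBP 56371.60

Not relevant to the conversion: origin terminal — on the seller under both DAP and CIF; already in the DAP price and stays in the CIF price.
From DAP to CIF, the seller no longer bears: destination terminal, delivery.
CIF price = 57934.29 − 721.78 − 840.91 = 56371.60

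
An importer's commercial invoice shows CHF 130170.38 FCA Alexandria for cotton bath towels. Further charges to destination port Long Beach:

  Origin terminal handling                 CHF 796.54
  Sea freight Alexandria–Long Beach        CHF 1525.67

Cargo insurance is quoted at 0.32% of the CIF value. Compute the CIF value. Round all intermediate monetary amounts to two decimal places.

CIF value: CHF 132917.93

Let C be the CIF value. C = FCA price + pre-shipment costs + freight + 0.32% × C
C − 0.32% × C = 130170.38 + 796.54 + 1525.67
0.9968 × C = 132492.59
C = 132492.59 / 0.9968 = 132917.93
Insurance premium = 0.32% × 132917.93 = 425.34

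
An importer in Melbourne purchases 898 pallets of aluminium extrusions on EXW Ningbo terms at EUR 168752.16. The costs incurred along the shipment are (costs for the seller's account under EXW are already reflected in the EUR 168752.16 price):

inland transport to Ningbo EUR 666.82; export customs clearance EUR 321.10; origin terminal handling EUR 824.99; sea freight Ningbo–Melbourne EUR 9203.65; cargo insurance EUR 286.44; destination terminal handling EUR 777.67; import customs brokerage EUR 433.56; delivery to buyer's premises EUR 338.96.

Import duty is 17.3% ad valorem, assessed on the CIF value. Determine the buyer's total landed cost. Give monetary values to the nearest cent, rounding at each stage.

Total landed cost: EUR 212754.89

EXW: the seller makes goods available at their premises; the buyer bears all onward costs.
CIF value = EXW price + inland to port + export clearance + origin terminal + freight + insurance = 168752.16 + 666.82 + 321.10 + 824.99 + 9203.65 + 286.44 = 180055.16
Import duty = 180055.16 × 17.3% = 31149.54
Buyer bears: inland to port 666.82 + export clearance 321.10 + origin terminal 824.99 + freight 9203.65 + insurance 286.44 + destination terminal 777.67 + brokerage 433.56 + delivery 338.96 + duty 31149.54 = 44002.73
Landed cost = invoice 168752.16 + 44002.73 = 212754.89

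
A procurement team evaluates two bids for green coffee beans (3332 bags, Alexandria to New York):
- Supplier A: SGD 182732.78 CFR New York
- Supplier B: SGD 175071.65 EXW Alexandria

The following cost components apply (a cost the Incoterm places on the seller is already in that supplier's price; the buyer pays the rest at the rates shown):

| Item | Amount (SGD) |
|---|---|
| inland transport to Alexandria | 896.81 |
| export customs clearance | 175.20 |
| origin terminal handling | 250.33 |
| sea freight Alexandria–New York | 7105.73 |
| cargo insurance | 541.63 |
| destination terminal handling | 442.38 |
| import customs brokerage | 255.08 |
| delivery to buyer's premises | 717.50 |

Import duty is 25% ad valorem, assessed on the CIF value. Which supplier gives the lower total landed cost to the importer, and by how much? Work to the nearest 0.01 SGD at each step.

Supplier A (CFR):
CIF value = CFR price + insurance = 182732.78 + 541.63 = 183274.41
Import duty = 183274.41 × 25% = 45818.60
Buyer bears (A): 541.63 + 442.38 + 255.08 + 717.50 = 1956.59
Landed cost (A) = invoice 182732.78 + 1956.59 + duty 45818.60 = 230507.97
Supplier B (EXW):
CIF value = EXW price + inland to port + export clearance + origin terminal + freight + insurance = 175071.65 + 896.81 + 175.20 + 250.33 + 7105.73 + 541.63 = 184041.35
Import duty = 184041.35 × 25% = 46010.34
Buyer bears (B): 896.81 + 175.20 + 250.33 + 7105.73 + 541.63 + 442.38 + 255.08 + 717.50 = 10384.66
Landed cost (B) = invoice 175071.65 + 10384.66 + duty 46010.34 = 231466.65
Difference = |230507.97 − 231466.65| = 958.68

Supplier A is cheaper by SGD 958.68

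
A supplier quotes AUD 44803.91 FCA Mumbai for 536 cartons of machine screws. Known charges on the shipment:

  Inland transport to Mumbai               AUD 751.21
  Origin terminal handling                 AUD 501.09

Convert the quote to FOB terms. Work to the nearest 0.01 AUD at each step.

FOB price: AUD 45305.00

Not relevant to the conversion: inland to port — on the seller under both FCA and FOB; already in the FCA price and stays in the FOB price.
From FCA to FOB, the seller additionally bears: origin terminal.
FOB price = 44803.91 + 501.09 = 45305.00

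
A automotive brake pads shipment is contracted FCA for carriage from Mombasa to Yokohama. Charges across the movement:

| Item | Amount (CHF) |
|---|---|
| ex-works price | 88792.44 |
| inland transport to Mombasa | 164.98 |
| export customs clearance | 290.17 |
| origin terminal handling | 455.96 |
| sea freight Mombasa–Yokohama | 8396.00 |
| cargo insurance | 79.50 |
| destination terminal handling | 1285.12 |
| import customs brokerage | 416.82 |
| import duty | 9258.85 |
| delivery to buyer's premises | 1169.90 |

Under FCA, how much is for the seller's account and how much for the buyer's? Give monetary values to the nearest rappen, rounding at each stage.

FCA: the seller delivers export-cleared goods to the carrier; the buyer bears costs from that point.
Seller's account: goods 88792.44 + inland to port 164.98 + export clearance 290.17 = 89247.59
Buyer's account: origin terminal 455.96 + freight 8396.00 + insurance 79.50 + destination terminal 1285.12 + brokerage 416.82 + duty 9258.85 + delivery 1169.90 = 21062.15

Seller: CHF 89247.59; buyer: CHF 21062.15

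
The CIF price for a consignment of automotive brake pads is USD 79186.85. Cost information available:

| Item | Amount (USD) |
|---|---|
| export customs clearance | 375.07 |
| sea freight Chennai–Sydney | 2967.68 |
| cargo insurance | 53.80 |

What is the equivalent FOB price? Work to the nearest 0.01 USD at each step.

Not relevant to the conversion: export clearance — on the seller under both CIF and FOB; already in the CIF price and stays in the FOB price.
From CIF to FOB, the seller no longer bears: freight, insurance.
FOB price = 79186.85 − 2967.68 − 53.80 = 76165.37

FOB price: USD 76165.37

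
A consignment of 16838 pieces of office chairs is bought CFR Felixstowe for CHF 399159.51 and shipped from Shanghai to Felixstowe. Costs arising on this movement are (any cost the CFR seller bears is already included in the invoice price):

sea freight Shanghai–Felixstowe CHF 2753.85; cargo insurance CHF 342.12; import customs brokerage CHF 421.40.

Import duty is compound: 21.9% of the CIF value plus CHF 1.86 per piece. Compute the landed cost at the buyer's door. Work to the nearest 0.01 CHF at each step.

Total landed cost: CHF 518732.57

CFR: the seller pays costs through ocean freight to the destination port, but not insurance.
Already in the invoice (seller's account under CFR): freight — exclude.
CIF value = CFR price + insurance = 399159.51 + 342.12 = 399501.63
Ad valorem component: 399501.63 × 21.9% = 87490.86
Specific component: 16838 × 1.86 = 31318.68
Import duty = 87490.86 + 31318.68 = 118809.54
Buyer bears: insurance 342.12 + brokerage 421.40 + duty 118809.54 = 119573.06
Landed cost = invoice 399159.51 + 119573.06 = 518732.57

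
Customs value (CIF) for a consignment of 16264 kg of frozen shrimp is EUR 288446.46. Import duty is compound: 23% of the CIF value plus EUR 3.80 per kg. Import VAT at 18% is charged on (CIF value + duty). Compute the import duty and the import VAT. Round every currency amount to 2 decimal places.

Ad valorem component: 288446.46 × 23% = 66342.69
Specific component: 16264 × 3.80 = 61803.20
Import duty = 66342.69 + 61803.20 = 128145.89
VAT base = CIF + duty = 288446.46 + 128145.89 = 416592.35
Import VAT = 416592.35 × 18% = 74986.62

Import duty: EUR 128145.89; import VAT: EUR 74986.62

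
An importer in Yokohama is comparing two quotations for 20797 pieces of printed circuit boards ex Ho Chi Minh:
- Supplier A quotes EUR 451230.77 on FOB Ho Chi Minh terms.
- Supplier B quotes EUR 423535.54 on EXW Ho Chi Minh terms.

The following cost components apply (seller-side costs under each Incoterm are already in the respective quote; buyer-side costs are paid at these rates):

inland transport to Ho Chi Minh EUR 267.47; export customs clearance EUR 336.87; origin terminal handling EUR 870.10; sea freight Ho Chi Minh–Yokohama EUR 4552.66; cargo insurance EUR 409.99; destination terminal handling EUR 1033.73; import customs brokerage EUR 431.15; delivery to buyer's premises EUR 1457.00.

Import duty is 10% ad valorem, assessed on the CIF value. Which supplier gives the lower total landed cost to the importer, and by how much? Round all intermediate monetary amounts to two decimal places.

Supplier A (FOB):
CIF value = FOB price + freight + insurance = 451230.77 + 4552.66 + 409.99 = 456193.42
Import duty = 456193.42 × 10% = 45619.34
Buyer bears (A): 4552.66 + 409.99 + 1033.73 + 431.15 + 1457.00 = 7884.53
Landed cost (A) = invoice 451230.77 + 7884.53 + duty 45619.34 = 504734.64
Supplier B (EXW):
CIF value = EXW price + inland to port + export clearance + origin terminal + freight + insurance = 423535.54 + 267.47 + 336.87 + 870.10 + 4552.66 + 409.99 = 429972.63
Import duty = 429972.63 × 10% = 42997.26
Buyer bears (B): 267.47 + 336.87 + 870.10 + 4552.66 + 409.99 + 1033.73 + 431.15 + 1457.00 = 9358.97
Landed cost (B) = invoice 423535.54 + 9358.97 + duty 42997.26 = 475891.77
Difference = |504734.64 − 475891.77| = 28842.87

Supplier B is cheaper by EUR 28842.87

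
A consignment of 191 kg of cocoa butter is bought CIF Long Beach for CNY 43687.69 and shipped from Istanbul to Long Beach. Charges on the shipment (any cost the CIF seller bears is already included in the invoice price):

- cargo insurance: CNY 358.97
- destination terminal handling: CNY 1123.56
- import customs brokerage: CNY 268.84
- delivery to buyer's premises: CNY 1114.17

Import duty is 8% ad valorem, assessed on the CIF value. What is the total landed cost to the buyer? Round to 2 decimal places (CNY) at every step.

Total landed cost: CNY 49689.28

CIF: the seller pays costs through ocean freight and marine insurance to the destination port.
Already in the invoice (seller's account under CIF): insurance — exclude.
The CIF price already equals the CIF value: 43687.69
Import duty = 43687.69 × 8% = 3495.02
Buyer bears: destination terminal 1123.56 + brokerage 268.84 + delivery 1114.17 + duty 3495.02 = 6001.59
Landed cost = invoice 43687.69 + 6001.59 = 49689.28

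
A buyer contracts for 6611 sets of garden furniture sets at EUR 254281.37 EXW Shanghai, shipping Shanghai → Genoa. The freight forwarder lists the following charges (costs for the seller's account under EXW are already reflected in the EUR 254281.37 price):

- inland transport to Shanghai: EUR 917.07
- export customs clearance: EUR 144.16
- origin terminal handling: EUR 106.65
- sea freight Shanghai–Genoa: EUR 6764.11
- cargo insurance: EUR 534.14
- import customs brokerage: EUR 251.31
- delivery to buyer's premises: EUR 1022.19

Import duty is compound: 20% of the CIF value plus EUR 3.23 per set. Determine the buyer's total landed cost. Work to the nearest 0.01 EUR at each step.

EXW: the seller makes goods available at their premises; the buyer bears all onward costs.
CIF value = EXW price + inland to port + export clearance + origin terminal + freight + insurance = 254281.37 + 917.07 + 144.16 + 106.65 + 6764.11 + 534.14 = 262747.50
Ad valorem component: 262747.50 × 20% = 52549.50
Specific component: 6611 × 3.23 = 21353.53
Import duty = 52549.50 + 21353.53 = 73903.03
Buyer bears: inland to port 917.07 + export clearance 144.16 + origin terminal 106.65 + freight 6764.11 + insurance 534.14 + brokerage 251.31 + delivery 1022.19 + duty 73903.03 = 83642.66
Landed cost = invoice 254281.37 + 83642.66 = 337924.03

Total landed cost: EUR 337924.03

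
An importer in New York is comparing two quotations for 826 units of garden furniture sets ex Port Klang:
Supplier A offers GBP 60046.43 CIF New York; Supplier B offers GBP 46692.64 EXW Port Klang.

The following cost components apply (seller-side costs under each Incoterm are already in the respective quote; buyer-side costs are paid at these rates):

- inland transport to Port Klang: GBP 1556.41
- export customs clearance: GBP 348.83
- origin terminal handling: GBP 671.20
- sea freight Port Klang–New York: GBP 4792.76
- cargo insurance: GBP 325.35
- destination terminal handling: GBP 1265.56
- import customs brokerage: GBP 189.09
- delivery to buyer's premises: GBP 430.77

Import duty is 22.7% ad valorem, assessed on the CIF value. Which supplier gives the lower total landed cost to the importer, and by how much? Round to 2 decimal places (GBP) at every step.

Supplier A (CIF):
The CIF price already equals the CIF value: 60046.43
Import duty = 60046.43 × 22.7% = 13630.54
Buyer bears (A): 1265.56 + 189.09 + 430.77 = 1885.42
Landed cost (A) = invoice 60046.43 + 1885.42 + duty 13630.54 = 75562.39
Supplier B (EXW):
CIF value = EXW price + inland to port + export clearance + origin terminal + freight + insurance = 46692.64 + 1556.41 + 348.83 + 671.20 + 4792.76 + 325.35 = 54387.19
Import duty = 54387.19 × 22.7% = 12345.89
Buyer bears (B): 1556.41 + 348.83 + 671.20 + 4792.76 + 325.35 + 1265.56 + 189.09 + 430.77 = 9579.97
Landed cost (B) = invoice 46692.64 + 9579.97 + duty 12345.89 = 68618.50
Difference = |75562.39 − 68618.50| = 6943.89

Supplier B is cheaper by GBP 6943.89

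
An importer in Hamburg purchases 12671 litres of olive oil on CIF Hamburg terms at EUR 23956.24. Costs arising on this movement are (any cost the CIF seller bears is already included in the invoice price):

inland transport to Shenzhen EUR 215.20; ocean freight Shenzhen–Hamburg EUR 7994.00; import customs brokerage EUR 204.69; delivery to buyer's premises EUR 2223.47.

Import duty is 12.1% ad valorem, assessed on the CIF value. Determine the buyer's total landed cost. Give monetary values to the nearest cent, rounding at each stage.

Total landed cost: EUR 29283.11

CIF: the seller pays costs through ocean freight and marine insurance to the destination port.
Already in the invoice (seller's account under CIF): inland to port, freight — exclude.
The CIF price already equals the CIF value: 23956.24
Import duty = 23956.24 × 12.1% = 2898.71
Buyer bears: brokerage 204.69 + delivery 2223.47 + duty 2898.71 = 5326.87
Landed cost = invoice 23956.24 + 5326.87 = 29283.11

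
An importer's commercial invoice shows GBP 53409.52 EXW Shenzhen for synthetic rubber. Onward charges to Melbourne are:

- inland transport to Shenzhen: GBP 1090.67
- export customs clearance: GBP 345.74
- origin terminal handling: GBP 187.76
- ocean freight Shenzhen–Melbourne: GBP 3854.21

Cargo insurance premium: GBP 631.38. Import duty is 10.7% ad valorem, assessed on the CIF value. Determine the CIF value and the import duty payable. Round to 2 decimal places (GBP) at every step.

CIF value: GBP 59519.28; import duty: GBP 6368.56

CIF = EXW price + pre-shipment costs + freight + insurance
CIF = 53409.52 + 1090.67 + 345.74 + 187.76 + 3854.21 + 631.38 = 59519.28
Import duty = 59519.28 × 10.7% = 6368.56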